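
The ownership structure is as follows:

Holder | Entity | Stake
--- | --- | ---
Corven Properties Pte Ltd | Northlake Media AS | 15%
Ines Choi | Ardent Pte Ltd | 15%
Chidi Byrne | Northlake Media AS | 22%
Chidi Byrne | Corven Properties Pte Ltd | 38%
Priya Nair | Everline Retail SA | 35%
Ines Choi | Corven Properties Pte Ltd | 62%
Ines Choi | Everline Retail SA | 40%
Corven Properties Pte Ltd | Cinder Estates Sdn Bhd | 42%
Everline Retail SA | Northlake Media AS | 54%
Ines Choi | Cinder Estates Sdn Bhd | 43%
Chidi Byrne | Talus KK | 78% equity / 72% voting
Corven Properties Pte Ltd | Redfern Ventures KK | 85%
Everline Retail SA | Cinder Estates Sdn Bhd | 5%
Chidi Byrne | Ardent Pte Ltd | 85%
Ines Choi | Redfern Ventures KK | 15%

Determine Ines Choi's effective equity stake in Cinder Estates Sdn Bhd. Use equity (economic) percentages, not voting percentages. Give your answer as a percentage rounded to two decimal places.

Ines reaches Cinder along 3 paths.
Via Corven: 62% × 42% = 26.04%.
Direct stake: 43% = 43%.
Via Everline: 40% × 5% = 2%.
Total: 26.04% + 43% + 2% = 71.04%.

71.04%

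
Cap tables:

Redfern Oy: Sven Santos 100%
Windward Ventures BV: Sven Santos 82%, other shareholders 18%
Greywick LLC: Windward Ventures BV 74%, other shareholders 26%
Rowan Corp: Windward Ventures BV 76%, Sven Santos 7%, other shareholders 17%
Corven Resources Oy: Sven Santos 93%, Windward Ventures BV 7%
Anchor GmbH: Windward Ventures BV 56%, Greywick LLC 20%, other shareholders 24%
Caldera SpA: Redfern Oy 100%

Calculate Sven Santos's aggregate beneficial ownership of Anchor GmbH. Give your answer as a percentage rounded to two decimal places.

Sven reaches Anchor along 2 paths.
Via Windward: 82% × 56% = 45.92%.
Via Windward → Greywick: 82% × 74% × 20% = 12.136%.
Total: 45.92% + 12.136% = 58.056%.
Rounded: 58.06%.

58.06%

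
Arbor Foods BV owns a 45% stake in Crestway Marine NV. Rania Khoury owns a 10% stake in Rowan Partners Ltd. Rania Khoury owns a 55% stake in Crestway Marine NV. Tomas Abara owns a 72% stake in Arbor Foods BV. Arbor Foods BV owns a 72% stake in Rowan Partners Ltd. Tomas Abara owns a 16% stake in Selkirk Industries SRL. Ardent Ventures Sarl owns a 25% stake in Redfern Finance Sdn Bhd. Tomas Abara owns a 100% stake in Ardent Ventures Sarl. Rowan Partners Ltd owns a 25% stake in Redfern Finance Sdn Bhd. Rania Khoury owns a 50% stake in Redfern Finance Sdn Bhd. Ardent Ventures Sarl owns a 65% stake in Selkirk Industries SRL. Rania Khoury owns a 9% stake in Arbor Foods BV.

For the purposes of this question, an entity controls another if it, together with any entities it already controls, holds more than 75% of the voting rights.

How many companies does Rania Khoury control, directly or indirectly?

Rania's largest direct stake is 55% in Crestway, which does not meet the threshold.
Rania controls 0 companies.

0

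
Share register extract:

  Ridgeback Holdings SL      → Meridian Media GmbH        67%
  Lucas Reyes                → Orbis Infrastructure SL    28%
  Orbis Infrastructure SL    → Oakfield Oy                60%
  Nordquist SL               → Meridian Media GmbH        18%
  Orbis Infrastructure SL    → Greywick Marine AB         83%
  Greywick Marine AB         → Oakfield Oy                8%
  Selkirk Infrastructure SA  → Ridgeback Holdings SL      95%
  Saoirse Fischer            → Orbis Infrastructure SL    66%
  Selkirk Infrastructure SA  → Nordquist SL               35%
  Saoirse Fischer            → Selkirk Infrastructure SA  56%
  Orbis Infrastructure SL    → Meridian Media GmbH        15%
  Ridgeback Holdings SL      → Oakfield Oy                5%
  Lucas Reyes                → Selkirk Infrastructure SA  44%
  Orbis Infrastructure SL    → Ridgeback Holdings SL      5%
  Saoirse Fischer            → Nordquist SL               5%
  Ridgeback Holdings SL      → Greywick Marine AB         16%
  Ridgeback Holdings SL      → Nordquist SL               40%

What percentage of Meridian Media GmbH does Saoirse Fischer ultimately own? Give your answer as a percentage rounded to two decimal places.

Saoirse reaches Meridian along 7 paths.
Via Nordquist: 5% × 18% = 0.9%.
Via Selkirk → Nordquist: 56% × 35% × 18% = 3.528%.
Via Selkirk → Ridgeback → Nordquist: 56% × 95% × 40% × 18% = 3.8304%.
Via Orbis → Ridgeback → Nordquist: 66% × 5% × 40% × 18% = 0.2376%.
Via Selkirk → Ridgeback: 56% × 95% × 67% = 35.644%.
Via Orbis → Ridgeback: 66% × 5% × 67% = 2.211%.
Via Orbis: 66% × 15% = 9.9%.
Total: 0.9% + 3.528% + 3.8304% + 0.2376% + 35.644% + 2.211% + 9.9% = 56.251%.
Rounded: 56.25%.

56.25%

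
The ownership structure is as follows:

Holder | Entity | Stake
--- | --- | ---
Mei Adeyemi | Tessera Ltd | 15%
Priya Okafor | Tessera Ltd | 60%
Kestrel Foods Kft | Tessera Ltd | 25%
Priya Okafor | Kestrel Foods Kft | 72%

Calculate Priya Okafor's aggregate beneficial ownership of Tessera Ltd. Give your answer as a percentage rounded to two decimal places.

78.00%

Priya reaches Tessera along 2 paths.
Direct stake: 60% = 60%.
Via Kestrel: 72% × 25% = 18%.
Total: 60% + 18% = 78%.
Rounded: 78.00%.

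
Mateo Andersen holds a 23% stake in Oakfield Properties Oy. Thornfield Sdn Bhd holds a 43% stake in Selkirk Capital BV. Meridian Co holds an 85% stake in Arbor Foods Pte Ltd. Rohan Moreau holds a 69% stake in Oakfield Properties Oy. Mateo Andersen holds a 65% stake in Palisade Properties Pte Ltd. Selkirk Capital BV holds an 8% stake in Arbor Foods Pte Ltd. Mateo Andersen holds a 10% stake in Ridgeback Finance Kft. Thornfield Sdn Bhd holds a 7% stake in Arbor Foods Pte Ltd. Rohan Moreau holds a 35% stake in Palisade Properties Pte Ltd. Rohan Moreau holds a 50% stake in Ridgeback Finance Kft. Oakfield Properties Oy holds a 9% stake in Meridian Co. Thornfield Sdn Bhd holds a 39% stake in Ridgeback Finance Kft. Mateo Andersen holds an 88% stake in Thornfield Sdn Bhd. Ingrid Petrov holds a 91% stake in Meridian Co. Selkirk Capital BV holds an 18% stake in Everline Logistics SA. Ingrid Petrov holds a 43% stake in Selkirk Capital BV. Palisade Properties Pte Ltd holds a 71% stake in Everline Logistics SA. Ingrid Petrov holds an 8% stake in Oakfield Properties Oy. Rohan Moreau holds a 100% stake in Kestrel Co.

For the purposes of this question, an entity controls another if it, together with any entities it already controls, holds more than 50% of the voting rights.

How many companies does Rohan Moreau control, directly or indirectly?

2

Rohan holds 69% of Oakfield, so Rohan controls Oakfield.
Rohan holds 100% of Kestrel, so Rohan controls Kestrel.
No other company's threshold is met.
Rohan controls 2 companies.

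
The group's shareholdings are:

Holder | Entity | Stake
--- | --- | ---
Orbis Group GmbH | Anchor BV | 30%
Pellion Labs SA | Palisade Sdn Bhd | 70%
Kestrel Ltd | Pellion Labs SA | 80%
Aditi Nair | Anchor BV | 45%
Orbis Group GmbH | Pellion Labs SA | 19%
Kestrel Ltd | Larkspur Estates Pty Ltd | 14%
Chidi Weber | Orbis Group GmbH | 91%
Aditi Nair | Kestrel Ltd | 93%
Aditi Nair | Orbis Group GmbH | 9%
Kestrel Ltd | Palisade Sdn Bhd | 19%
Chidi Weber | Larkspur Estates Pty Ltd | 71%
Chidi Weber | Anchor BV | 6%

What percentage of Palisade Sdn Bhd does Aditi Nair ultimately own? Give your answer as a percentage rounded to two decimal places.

Aditi reaches Palisade along 3 paths.
Via Kestrel: 93% × 19% = 17.67%.
Via Kestrel → Pellion: 93% × 80% × 70% = 52.08%.
Via Orbis → Pellion: 9% × 19% × 70% = 1.197%.
Total: 17.67% + 52.08% + 1.197% = 70.947%.
Rounded: 70.95%.

70.95%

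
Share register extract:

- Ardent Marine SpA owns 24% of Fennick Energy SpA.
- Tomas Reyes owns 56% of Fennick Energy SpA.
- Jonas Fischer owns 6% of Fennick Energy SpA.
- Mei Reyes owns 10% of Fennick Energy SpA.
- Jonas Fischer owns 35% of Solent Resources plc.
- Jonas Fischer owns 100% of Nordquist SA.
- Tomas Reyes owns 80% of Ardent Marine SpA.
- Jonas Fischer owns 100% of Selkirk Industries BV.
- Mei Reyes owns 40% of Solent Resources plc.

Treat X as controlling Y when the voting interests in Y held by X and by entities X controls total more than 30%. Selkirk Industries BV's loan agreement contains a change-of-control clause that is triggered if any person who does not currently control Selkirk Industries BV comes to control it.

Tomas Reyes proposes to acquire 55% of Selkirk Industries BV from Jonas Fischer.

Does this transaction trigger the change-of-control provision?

The purchase adds only to Tomas's holdings (Jonas's stake shrinks), so Tomas is the only person who could newly come to control Selkirk.
Tomas holds 80% of Ardent, so Tomas controls Ardent.
Tomas and Ardent together hold 56% + 24% = 80% of Fennick, so Tomas controls Fennick.
Neither Tomas nor any entity Tomas controls holds any voting interest in Selkirk.
So before the transaction, Tomas does not control Selkirk.
After the purchase, Tomas holds 55% of Selkirk directly, and Jonas's stake falls to 45%.
Tomas holds 55% of Selkirk, so Tomas controls Selkirk.
Tomas did not control Selkirk before and does after, so the clause is triggered.

Yes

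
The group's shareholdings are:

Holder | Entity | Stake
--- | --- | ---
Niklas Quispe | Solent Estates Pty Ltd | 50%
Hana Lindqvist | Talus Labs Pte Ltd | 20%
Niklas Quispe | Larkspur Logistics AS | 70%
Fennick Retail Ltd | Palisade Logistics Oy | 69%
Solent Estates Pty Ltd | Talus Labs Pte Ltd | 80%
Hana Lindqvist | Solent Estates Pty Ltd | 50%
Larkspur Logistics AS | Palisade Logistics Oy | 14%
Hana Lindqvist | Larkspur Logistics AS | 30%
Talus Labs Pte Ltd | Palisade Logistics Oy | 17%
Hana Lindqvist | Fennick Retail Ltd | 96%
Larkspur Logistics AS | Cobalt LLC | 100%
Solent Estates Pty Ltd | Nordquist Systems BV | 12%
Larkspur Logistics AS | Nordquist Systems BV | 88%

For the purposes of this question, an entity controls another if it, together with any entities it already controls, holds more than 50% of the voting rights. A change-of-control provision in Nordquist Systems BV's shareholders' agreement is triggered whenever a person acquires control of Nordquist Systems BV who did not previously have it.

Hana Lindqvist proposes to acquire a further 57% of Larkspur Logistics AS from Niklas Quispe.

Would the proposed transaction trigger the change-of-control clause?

Yes

The purchase adds only to Hana's holdings (Niklas's stake shrinks), so Hana is the only person who could newly come to control Nordquist.
Hana holds 96% of Fennick, so Hana controls Fennick.
Fennick holds 69% of Palisade, so Hana controls Palisade.
Neither Hana nor any entity Hana controls holds any voting interest in Nordquist.
So before the transaction, Hana does not control Nordquist.
After the purchase, Hana's direct stake in Larkspur rises to 30% + 57% = 87%, and Niklas's stake falls to 13%.
Hana holds 87% of Larkspur, so Hana controls Larkspur.
Larkspur holds 88% of Nordquist, so Hana controls Nordquist.
Hana did not control Nordquist before and does after, so the clause is triggered.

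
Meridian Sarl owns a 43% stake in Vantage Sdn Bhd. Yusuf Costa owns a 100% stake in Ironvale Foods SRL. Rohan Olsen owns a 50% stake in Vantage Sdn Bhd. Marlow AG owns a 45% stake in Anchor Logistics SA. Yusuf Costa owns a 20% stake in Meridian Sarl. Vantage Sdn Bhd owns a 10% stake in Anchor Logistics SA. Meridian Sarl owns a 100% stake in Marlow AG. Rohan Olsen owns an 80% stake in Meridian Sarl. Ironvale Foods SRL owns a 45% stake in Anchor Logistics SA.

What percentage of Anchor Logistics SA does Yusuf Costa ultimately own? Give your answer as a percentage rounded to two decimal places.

54.86%

Yusuf reaches Anchor along 3 paths.
Via Ironvale: 100% × 45% = 45%.
Via Meridian → Vantage: 20% × 43% × 10% = 0.86%.
Via Meridian → Marlow: 20% × 100% × 45% = 9%.
Total: 45% + 0.86% + 9% = 54.86%.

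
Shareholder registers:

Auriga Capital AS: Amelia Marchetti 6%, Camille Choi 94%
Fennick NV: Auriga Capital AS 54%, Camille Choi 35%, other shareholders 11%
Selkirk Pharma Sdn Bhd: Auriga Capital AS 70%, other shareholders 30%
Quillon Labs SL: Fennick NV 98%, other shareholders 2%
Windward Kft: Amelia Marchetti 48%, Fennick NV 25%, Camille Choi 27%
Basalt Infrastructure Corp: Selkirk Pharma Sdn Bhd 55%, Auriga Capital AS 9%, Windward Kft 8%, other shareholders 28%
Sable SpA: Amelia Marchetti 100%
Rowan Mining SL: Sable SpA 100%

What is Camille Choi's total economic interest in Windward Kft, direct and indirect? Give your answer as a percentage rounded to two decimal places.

48.44%

Camille reaches Windward along 3 paths.
Via Auriga → Fennick: 94% × 54% × 25% = 12.69%.
Via Fennick: 35% × 25% = 8.75%.
Direct stake: 27% = 27%.
Total: 12.69% + 8.75% + 27% = 48.44%.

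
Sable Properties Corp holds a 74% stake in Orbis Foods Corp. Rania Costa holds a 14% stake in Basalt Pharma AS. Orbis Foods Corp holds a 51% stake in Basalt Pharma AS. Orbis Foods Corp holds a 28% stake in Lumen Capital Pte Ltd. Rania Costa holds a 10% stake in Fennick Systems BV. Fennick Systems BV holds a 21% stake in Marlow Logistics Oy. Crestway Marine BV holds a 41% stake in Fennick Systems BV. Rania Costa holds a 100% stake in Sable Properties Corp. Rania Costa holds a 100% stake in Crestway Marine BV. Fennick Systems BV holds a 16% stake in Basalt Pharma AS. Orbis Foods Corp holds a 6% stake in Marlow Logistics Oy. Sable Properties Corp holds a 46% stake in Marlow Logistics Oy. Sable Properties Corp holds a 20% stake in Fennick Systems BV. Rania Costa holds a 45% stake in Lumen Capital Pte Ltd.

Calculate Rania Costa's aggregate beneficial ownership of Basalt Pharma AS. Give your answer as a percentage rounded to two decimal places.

Rania reaches Basalt along 5 paths.
Via Sable → Orbis: 100% × 74% × 51% = 37.74%.
Via Crestway → Fennick: 100% × 41% × 16% = 6.56%.
Via Fennick: 10% × 16% = 1.6%.
Via Sable → Fennick: 100% × 20% × 16% = 3.2%.
Direct stake: 14% = 14%.
Total: 37.74% + 6.56% + 1.6% + 3.2% + 14% = 63.1%.
Rounded: 63.10%.

63.10%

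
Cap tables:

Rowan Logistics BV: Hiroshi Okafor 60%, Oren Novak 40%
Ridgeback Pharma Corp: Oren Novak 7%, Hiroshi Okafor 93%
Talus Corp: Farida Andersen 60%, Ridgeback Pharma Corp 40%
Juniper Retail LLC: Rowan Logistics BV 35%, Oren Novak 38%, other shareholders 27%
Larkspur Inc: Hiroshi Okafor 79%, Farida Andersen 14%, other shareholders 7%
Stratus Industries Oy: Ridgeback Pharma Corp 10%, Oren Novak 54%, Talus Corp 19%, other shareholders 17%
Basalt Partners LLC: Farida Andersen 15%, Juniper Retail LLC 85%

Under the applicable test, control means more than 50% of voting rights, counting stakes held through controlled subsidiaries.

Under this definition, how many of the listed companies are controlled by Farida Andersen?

1

Farida holds 60% of Talus, so Farida controls Talus.
No other company's threshold is met.
Farida controls 1 company.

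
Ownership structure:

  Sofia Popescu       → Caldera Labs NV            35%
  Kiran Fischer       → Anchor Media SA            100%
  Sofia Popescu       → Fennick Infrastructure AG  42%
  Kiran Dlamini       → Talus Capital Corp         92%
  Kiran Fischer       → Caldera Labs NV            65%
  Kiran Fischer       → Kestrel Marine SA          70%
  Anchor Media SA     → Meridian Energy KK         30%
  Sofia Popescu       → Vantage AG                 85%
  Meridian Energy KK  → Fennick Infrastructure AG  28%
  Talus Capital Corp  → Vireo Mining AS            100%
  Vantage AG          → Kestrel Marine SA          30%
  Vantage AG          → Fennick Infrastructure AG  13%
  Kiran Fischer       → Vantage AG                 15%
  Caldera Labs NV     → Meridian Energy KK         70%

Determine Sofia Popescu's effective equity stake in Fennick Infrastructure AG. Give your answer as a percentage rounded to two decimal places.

Sofia reaches Fennick along 3 paths.
Via Vantage: 85% × 13% = 11.05%.
Via Caldera → Meridian: 35% × 70% × 28% = 6.86%.
Direct stake: 42% = 42%.
Total: 11.05% + 6.86% + 42% = 59.91%.

59.91%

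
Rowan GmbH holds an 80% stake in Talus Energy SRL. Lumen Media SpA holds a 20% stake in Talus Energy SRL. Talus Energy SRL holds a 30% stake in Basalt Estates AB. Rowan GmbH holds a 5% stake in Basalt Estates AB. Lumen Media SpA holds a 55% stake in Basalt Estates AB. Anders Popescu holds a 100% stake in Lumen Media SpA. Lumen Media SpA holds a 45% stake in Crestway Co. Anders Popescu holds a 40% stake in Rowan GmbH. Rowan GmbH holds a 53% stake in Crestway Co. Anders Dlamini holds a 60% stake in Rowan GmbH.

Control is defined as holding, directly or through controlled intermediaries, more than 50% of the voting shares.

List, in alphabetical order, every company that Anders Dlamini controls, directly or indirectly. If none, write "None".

Crestway Co, Rowan GmbH, Talus Energy SRL

Anders Dlamini holds 60% of Rowan, so Anders Dlamini controls Rowan.
Rowan holds 53% of Crestway, so Anders Dlamini controls Crestway.
Rowan holds 80% of Talus, so Anders Dlamini controls Talus.
No other company's threshold is met.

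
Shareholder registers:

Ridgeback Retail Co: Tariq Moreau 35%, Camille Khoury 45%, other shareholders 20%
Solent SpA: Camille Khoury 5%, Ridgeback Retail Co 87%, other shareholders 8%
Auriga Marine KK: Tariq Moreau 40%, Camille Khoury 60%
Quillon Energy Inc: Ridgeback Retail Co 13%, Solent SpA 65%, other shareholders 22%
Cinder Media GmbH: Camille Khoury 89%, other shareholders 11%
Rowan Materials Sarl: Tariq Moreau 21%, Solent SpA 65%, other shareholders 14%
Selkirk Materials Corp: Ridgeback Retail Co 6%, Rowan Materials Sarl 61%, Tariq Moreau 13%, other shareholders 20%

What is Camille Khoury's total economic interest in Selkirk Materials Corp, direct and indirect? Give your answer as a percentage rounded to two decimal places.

20.21%

Camille reaches Selkirk along 3 paths.
Via Ridgeback: 45% × 6% = 2.7%.
Via Solent → Rowan: 5% × 65% × 61% = 1.9825%.
Via Ridgeback → Solent → Rowan: 45% × 87% × 65% × 61% = 15.522975%.
Total: 2.7% + 1.9825% + 15.522975% = 20.205475%.
Rounded: 20.21%.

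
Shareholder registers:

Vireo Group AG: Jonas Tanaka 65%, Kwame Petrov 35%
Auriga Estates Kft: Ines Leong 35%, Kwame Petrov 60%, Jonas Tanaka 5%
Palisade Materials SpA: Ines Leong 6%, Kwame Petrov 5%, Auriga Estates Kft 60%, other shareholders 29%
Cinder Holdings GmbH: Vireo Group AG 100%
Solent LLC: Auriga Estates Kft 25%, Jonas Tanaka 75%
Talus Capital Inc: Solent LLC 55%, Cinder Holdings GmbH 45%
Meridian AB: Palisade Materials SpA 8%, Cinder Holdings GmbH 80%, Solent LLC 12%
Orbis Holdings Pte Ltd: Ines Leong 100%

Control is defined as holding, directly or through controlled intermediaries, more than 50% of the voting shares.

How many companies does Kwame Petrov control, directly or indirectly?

2

Kwame holds 60% of Auriga, so Kwame controls Auriga.
Kwame and Auriga together hold 5% + 60% = 65% of Palisade, so Kwame controls Palisade.
No other company's threshold is met.
Kwame controls 2 companies.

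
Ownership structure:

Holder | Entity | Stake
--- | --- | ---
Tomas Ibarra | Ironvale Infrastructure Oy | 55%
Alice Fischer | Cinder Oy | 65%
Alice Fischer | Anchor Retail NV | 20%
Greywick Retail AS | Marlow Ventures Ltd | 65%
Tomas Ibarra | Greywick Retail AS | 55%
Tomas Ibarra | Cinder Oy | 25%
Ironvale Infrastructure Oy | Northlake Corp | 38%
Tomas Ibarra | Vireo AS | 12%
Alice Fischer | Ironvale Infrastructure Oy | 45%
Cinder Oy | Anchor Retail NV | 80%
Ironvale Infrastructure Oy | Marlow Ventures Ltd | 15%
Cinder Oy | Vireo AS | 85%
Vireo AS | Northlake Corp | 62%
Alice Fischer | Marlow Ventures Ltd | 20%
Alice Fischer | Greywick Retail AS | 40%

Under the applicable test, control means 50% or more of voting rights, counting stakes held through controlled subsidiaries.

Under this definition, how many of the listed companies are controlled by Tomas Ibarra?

3

Tomas holds 55% of Ironvale, so Tomas controls Ironvale.
Tomas holds 55% of Greywick, so Tomas controls Greywick.
Greywick and Ironvale together hold 65% + 15% = 80% of Marlow, so Tomas controls Marlow.
No other company's threshold is met.
Tomas controls 3 companies.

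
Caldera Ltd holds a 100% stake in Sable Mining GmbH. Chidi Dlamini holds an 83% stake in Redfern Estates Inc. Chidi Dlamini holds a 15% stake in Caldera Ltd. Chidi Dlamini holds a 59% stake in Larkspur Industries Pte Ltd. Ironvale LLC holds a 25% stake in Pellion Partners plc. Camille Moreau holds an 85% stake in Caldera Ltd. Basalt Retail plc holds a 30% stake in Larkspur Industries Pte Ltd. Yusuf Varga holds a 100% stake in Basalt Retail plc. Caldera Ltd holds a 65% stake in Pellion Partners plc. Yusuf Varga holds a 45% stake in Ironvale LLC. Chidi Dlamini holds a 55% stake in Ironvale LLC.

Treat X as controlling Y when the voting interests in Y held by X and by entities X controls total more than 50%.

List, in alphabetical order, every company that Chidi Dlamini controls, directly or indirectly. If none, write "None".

Ironvale LLC, Larkspur Industries Pte Ltd, Redfern Estates Inc

Chidi holds 83% of Redfern, so Chidi controls Redfern.
Chidi holds 55% of Ironvale, so Chidi controls Ironvale.
Chidi holds 59% of Larkspur, so Chidi controls Larkspur.
No other company's threshold is met.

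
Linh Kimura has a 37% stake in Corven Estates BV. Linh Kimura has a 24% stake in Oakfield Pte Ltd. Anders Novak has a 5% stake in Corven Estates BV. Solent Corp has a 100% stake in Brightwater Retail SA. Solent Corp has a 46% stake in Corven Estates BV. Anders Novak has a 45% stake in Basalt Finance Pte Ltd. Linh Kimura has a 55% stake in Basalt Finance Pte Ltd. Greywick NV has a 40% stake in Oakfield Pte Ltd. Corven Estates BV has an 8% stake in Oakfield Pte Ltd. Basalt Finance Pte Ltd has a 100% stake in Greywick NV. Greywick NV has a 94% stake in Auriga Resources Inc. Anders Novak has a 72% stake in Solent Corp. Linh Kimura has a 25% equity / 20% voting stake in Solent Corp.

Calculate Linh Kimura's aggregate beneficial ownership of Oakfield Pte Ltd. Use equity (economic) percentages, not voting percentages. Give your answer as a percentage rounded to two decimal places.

49.88%

Linh reaches Oakfield along 4 paths.
Direct stake: 24% = 24%.
Via Basalt → Greywick: 55% × 100% × 40% = 22%.
Via Solent → Corven: 25% × 46% × 8% = 0.92%.
Via Corven: 37% × 8% = 2.96%.
Total: 24% + 22% + 0.92% + 2.96% = 49.88%.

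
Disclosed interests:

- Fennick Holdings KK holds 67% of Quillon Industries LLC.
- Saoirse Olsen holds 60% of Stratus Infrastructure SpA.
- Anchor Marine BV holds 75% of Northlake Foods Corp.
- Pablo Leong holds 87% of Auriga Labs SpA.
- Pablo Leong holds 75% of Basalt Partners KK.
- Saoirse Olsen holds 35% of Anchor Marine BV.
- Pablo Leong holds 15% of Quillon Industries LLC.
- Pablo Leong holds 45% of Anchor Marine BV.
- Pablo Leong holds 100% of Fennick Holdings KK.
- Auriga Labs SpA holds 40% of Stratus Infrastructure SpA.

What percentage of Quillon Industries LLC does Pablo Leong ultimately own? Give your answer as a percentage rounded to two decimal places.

82.00%

Pablo reaches Quillon along 2 paths.
Via Fennick: 100% × 67% = 67%.
Direct stake: 15% = 15%.
Total: 67% + 15% = 82%.
Rounded: 82.00%.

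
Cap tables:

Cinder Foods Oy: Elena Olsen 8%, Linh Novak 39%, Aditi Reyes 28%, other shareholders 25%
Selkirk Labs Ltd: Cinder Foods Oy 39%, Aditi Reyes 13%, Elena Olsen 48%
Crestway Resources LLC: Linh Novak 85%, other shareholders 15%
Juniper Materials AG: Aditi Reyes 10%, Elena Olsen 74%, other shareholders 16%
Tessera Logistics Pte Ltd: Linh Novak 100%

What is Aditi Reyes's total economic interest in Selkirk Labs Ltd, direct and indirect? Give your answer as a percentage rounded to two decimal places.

Aditi reaches Selkirk along 2 paths.
Via Cinder: 28% × 39% = 10.92%.
Direct stake: 13% = 13%.
Total: 10.92% + 13% = 23.92%.

23.92%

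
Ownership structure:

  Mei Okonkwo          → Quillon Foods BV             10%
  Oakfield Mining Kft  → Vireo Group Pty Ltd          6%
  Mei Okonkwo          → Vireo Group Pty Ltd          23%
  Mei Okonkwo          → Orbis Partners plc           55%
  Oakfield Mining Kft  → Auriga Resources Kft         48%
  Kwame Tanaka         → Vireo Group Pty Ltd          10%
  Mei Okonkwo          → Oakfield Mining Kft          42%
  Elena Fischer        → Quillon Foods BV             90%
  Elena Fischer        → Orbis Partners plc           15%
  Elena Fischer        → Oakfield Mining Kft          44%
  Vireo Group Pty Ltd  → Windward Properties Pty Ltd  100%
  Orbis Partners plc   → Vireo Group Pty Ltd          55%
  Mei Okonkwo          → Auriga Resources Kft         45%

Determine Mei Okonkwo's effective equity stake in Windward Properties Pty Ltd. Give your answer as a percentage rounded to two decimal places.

55.77%

Mei reaches Windward along 3 paths.
Via Orbis → Vireo: 55% × 55% × 100% = 30.25%.
Via Vireo: 23% × 100% = 23%.
Via Oakfield → Vireo: 42% × 6% × 100% = 2.52%.
Total: 30.25% + 23% + 2.52% = 55.77%.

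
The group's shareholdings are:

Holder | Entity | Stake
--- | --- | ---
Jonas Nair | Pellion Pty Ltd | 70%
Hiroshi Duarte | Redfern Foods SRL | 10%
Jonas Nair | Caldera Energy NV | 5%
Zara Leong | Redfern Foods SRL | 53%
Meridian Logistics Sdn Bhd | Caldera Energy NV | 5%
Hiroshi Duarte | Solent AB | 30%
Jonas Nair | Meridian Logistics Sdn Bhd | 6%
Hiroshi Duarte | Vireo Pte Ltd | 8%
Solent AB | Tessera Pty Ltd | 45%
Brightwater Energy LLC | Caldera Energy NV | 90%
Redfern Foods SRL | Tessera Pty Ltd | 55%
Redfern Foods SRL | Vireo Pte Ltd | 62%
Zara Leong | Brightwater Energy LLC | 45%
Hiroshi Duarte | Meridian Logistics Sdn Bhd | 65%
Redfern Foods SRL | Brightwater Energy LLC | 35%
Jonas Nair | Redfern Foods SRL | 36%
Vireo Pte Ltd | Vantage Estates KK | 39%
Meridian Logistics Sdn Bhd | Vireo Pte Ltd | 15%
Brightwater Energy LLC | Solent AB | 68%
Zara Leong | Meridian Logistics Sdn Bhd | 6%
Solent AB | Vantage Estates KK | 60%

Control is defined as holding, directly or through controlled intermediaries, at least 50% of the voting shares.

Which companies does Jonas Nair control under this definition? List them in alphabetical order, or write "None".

Pellion Pty Ltd

Jonas holds 70% of Pellion, so Jonas controls Pellion.
No other company's threshold is met.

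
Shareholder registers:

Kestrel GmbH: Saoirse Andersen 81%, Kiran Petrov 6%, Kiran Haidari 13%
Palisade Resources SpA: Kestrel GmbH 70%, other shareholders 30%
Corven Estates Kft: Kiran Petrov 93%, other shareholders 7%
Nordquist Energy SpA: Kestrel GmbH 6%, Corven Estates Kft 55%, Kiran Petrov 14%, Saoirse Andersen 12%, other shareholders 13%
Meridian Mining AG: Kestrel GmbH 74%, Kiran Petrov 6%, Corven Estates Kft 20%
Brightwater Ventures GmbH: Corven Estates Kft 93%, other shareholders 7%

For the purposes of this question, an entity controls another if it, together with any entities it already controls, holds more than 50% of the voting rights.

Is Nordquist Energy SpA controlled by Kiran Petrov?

Kiran Petrov holds 93% of Corven, so Kiran Petrov controls Corven.
Corven and Kiran Petrov together hold 55% + 14% = 69% of Nordquist, so Kiran Petrov controls Nordquist.

Yes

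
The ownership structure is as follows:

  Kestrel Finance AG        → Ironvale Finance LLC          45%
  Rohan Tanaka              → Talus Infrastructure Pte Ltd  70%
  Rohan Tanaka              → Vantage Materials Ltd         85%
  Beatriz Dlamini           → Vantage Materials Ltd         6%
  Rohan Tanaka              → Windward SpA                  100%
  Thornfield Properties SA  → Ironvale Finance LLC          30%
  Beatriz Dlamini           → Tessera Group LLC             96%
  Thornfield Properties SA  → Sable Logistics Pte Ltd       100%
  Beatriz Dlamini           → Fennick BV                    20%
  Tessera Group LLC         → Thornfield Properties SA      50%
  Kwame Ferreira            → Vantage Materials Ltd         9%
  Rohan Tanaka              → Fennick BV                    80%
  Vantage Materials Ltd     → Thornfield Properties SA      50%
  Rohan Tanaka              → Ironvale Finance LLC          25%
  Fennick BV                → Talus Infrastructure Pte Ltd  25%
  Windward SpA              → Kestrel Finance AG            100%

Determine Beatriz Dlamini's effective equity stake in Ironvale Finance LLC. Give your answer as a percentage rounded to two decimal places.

15.30%

Beatriz reaches Ironvale along 2 paths.
Via Vantage → Thornfield: 6% × 50% × 30% = 0.9%.
Via Tessera → Thornfield: 96% × 50% × 30% = 14.4%.
Total: 0.9% + 14.4% = 15.3%.
Rounded: 15.30%.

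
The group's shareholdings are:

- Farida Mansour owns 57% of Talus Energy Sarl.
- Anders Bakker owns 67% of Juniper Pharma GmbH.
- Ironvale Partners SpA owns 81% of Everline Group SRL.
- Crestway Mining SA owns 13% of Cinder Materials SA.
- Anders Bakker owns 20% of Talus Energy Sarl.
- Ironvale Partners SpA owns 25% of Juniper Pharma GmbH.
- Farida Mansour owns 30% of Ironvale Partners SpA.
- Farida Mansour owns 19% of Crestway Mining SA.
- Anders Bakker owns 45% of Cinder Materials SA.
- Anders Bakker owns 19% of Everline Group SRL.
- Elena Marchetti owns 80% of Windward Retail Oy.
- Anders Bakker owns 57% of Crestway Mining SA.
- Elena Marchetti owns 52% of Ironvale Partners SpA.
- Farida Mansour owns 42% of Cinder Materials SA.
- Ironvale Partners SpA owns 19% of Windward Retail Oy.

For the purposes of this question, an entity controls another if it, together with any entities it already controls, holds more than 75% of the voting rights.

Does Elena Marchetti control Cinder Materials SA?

No

Elena holds 80% of Windward, so Elena controls Windward.
Neither Elena nor any entity Elena controls holds any voting interest in Cinder.
So Elena does not control Cinder.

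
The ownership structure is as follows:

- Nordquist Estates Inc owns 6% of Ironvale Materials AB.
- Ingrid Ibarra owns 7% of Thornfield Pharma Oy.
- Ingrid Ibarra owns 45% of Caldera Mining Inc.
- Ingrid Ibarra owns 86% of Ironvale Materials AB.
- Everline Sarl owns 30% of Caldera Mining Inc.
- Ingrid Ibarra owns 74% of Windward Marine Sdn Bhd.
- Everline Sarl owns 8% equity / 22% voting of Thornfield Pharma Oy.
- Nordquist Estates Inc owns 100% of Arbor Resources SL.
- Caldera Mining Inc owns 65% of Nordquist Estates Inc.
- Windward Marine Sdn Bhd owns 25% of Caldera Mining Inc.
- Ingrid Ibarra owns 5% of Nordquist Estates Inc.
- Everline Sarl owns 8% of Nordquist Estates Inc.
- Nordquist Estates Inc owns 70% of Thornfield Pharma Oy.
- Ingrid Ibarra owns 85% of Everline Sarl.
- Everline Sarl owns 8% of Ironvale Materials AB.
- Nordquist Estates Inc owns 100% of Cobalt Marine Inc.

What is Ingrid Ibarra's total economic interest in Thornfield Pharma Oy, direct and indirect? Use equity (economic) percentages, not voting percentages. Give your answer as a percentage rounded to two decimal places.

62.56%

Ingrid reaches Thornfield along 7 paths.
Direct stake: 7% = 7%.
Via Everline: 85% × 8% = 6.8%.
Via Nordquist: 5% × 70% = 3.5%.
Via Everline → Nordquist: 85% × 8% × 70% = 4.76%.
Via Windward → Caldera → Nordquist: 74% × 25% × 65% × 70% = 8.4175%.
Via Caldera → Nordquist: 45% × 65% × 70% = 20.475%.
Via Everline → Caldera → Nordquist: 85% × 30% × 65% × 70% = 11.6025%.
Total: 7% + 6.8% + 3.5% + 4.76% + 8.4175% + 20.475% + 11.6025% = 62.555%.
Rounded: 62.56%.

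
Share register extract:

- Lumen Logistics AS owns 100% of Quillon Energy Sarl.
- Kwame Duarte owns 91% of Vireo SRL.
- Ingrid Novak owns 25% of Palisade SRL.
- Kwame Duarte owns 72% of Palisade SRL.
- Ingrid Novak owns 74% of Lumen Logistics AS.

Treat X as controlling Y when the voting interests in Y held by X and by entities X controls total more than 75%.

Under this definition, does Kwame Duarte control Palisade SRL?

No

Kwame holds 91% of Vireo, so Kwame controls Vireo.
In Palisade, Kwame's side holds only 72%, not > 75%.
So Kwame does not control Palisade.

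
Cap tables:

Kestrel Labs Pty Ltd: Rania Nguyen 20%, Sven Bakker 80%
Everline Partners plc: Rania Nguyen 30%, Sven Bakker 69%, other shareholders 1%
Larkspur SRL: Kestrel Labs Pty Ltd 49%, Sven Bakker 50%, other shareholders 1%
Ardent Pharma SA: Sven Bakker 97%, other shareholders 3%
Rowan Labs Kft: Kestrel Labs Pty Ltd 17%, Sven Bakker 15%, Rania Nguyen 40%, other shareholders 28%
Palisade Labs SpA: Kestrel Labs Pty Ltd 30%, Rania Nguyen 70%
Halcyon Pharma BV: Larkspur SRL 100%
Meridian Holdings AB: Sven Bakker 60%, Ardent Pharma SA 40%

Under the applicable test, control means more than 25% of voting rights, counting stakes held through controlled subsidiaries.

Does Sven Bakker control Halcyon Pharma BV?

Sven holds 80% of Kestrel, so Sven controls Kestrel.
Kestrel and Sven together hold 49% + 50% = 99% of Larkspur, so Sven controls Larkspur.
Larkspur holds 100% of Halcyon, so Sven controls Halcyon.

Yes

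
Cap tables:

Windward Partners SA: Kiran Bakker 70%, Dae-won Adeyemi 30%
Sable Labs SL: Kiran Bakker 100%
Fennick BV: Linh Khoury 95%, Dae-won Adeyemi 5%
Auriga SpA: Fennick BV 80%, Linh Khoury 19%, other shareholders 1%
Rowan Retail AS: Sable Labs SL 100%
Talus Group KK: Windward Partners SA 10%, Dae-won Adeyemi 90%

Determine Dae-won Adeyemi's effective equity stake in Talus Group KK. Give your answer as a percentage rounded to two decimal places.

93.00%

Dae-won reaches Talus along 2 paths.
Via Windward: 30% × 10% = 3%.
Direct stake: 90% = 90%.
Total: 3% + 90% = 93%.
Rounded: 93.00%.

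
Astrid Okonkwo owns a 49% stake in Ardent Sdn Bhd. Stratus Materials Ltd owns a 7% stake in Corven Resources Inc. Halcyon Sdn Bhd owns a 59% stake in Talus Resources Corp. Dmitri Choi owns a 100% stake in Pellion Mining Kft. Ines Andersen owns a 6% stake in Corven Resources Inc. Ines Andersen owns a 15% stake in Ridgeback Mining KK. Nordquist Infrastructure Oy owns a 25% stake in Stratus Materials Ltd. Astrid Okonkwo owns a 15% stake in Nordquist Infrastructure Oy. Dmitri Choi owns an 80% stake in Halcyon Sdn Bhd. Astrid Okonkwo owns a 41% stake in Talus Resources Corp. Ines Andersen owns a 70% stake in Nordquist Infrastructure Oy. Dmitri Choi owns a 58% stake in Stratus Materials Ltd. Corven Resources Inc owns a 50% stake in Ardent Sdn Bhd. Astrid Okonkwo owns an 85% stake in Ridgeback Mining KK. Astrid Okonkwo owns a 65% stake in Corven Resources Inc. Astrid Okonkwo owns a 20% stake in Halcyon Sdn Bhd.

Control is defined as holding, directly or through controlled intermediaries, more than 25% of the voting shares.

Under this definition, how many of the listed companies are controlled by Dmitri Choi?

Dmitri holds 80% of Halcyon, so Dmitri controls Halcyon.
Dmitri holds 58% of Stratus, so Dmitri controls Stratus.
Halcyon holds 59% of Talus, so Dmitri controls Talus.
Dmitri holds 100% of Pellion, so Dmitri controls Pellion.
No other company's threshold is met.
Dmitri controls 4 companies.

4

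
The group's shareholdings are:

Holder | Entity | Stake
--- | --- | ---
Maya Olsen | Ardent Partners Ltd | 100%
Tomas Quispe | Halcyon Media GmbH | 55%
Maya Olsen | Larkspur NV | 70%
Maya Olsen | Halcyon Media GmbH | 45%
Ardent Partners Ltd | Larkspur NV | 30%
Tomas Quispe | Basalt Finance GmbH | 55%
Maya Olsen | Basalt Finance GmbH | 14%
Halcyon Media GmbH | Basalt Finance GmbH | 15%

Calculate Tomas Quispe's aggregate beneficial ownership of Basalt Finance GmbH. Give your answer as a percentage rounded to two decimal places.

63.25%

Tomas reaches Basalt along 2 paths.
Direct stake: 55% = 55%.
Via Halcyon: 55% × 15% = 8.25%.
Total: 55% + 8.25% = 63.25%.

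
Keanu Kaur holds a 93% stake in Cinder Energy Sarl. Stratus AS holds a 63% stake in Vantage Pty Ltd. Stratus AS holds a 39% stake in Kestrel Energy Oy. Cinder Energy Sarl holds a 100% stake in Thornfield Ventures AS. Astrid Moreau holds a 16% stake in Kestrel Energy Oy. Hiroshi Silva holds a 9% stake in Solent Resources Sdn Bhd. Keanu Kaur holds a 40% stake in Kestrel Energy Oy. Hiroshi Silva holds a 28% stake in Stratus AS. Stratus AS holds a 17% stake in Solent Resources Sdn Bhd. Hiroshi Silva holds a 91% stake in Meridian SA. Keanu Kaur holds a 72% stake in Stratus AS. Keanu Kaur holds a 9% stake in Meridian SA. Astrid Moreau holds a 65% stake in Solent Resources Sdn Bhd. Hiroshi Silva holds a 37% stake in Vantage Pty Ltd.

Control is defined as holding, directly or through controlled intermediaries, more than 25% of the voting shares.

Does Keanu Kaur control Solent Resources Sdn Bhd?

No

Keanu holds 72% of Stratus, so Keanu controls Stratus.
Keanu holds 93% of Cinder, so Keanu controls Cinder.
Stratus and Keanu together hold 39% + 40% = 79% of Kestrel, so Keanu controls Kestrel.
Cinder holds 100% of Thornfield, so Keanu controls Thornfield.
Stratus holds 63% of Vantage, so Keanu controls Vantage.
In Solent, Keanu's side holds only 17%, not > 25%.
So Keanu does not control Solent.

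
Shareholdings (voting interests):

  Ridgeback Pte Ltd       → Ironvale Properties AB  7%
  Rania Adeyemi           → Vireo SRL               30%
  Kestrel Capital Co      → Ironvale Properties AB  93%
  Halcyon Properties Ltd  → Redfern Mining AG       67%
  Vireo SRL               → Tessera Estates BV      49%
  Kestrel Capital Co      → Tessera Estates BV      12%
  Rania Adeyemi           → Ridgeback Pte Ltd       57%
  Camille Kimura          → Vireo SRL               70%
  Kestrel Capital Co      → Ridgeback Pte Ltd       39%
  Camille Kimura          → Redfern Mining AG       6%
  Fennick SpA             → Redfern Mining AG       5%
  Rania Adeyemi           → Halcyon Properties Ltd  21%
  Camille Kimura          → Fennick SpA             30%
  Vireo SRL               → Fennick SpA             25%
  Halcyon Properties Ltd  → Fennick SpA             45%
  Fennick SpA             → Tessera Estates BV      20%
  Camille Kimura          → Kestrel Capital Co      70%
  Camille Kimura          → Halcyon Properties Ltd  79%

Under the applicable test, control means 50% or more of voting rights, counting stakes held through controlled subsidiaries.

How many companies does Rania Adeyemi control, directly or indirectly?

Rania holds 57% of Ridgeback, so Rania controls Ridgeback.
No other company's threshold is met.
Rania controls 1 company.

1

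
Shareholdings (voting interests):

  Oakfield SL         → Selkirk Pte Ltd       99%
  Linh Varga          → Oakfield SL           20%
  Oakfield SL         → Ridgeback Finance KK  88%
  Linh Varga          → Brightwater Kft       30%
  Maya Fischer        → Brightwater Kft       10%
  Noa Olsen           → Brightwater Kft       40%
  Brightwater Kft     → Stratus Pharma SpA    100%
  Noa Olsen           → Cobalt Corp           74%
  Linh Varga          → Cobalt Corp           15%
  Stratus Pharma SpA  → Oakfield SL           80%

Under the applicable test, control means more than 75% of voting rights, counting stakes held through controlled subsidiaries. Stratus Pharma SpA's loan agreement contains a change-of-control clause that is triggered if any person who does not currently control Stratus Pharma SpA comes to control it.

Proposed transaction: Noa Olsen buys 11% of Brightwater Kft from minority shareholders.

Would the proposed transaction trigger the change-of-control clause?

The purchase changes only Noa's holdings, so Noa is the only person who could newly come to control Stratus.
Noa's largest direct stake is 74% in Cobalt, which does not meet the threshold, so Noa controls no company.
Neither Noa nor any entity Noa controls holds any voting interest in Stratus.
So before the transaction, Noa does not control Stratus.
After the purchase, Noa's direct stake in Brightwater rises to 40% + 11% = 51%.
Noa's side now holds 51% of Brightwater, not > 75%, so Noa still does not control Brightwater.
After the transaction, neither Noa nor any entity Noa controls holds a voting interest in Stratus, so Noa still does not control it.
No new person acquires control, so the clause is not triggered.

No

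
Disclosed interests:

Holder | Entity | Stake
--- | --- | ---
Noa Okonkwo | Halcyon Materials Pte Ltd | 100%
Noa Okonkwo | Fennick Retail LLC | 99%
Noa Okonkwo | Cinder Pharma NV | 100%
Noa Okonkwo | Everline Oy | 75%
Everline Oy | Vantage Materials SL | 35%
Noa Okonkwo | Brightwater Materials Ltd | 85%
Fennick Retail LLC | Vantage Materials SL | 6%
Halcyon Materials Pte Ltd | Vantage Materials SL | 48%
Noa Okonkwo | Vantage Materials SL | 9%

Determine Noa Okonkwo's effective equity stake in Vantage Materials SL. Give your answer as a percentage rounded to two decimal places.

Noa reaches Vantage along 4 paths.
Via Halcyon: 100% × 48% = 48%.
Via Everline: 75% × 35% = 26.25%.
Direct stake: 9% = 9%.
Via Fennick: 99% × 6% = 5.94%.
Total: 48% + 26.25% + 9% + 5.94% = 89.19%.

89.19%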